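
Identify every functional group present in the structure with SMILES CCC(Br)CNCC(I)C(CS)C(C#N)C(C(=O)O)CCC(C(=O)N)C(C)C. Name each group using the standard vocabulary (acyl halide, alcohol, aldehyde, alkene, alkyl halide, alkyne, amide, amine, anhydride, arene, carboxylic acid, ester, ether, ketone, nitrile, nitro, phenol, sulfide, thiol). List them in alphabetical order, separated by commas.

alkyl halide, amide, amine, carboxylic acid, nitrile, thiol

halogen on an sp³ carbon → alkyl halide.
C–N–C with sp³ carbons and no adjacent C=O → amine (secondary).
halogen on an sp³ carbon → alkyl halide.
pendant –CH2SH → thiol.
pendant –C≡N: nitrile.
pendant –COOH: carbonyl C bonded to C and –OH → carboxylic acid.
pendant –CONH2: carbonyl C bonded to C and N → amide.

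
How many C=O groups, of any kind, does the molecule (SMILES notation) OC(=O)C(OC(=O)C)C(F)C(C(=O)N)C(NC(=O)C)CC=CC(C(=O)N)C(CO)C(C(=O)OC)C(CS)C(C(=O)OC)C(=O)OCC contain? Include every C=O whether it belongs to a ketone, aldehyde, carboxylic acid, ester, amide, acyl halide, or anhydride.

8

HOOC: carboxylic acid, 1 C=O (running total 1).
CH(OCOCH3): ester, 1 C=O (running total 2).
CH(CONH2): amide, 1 C=O (running total 3).
CH(NHCOCH3): amide, 1 C=O (running total 4).
CH(CONH2): amide, 1 C=O (running total 5).
CH(COOCH3): ester, 1 C=O (running total 6).
CH(COOCH3): ester, 1 C=O (running total 7).
COOCH2CH3: ester, 1 C=O (running total 8).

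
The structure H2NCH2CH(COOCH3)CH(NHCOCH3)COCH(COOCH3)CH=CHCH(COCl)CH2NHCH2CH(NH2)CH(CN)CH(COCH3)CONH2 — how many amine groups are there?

3

–NH2 on an sp³ carbon with no adjacent C=O → amine.
pendant –COOCH3: carbonyl C bonded to C and –OCH3 → ester.
pendant –NHC(=O)CH3: N bonded to a carbonyl → amide (not amine).
–C(=O)– with carbon on both sides → ketone.
pendant –COOCH3: carbonyl C bonded to C and –OCH3 → ester.
C=C double bond → alkene.
pendant –C(=O)X: carbonyl C bonded to C and halogen → acyl halide.
C–N–C with sp³ carbons and no adjacent C=O → amine (secondary).
–NH2 on an sp³ carbon with no adjacent C=O → amine.
pendant –C≡N: nitrile.
pendant –COCH3: carbonyl C bonded to two carbons → ketone.
–C(=O)NH2: carbonyl C bonded to C and to N → amide (the N is not a separate amine).
Amine appears at: H2NCH2, CH2NHCH2, CH(NH2) → 3.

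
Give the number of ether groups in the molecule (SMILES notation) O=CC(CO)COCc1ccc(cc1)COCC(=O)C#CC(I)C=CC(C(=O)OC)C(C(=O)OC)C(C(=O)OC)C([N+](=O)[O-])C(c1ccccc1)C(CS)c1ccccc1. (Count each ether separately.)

Reading the structure from left to right:
  OHC: terminal –CHO: carbonyl C bonded to H and C → aldehyde.
  CH(CH2OH): pendant –CH2OH on an sp³ backbone C → alcohol.
  CH2OCH2: C–O–C with sp³ carbons on both sides and no adjacent C=O → ether.
  C6H4: para-disubstituted benzene ring → arene.
  CH2OCH2: C–O–C with sp³ carbons on both sides and no adjacent C=O → ether.
  CO: –C(=O)– with carbon on both sides → ketone.
  C≡C: C≡C triple bond → alkyne.
  CH(I): halogen on an sp³ carbon → alkyl halide.
  CH=CH: C=C double bond → alkene.
  CH(COOCH3): pendant –COOCH3: carbonyl C bonded to C and –OCH3 → ester.
  CH(COOCH3): pendant –COOCH3: carbonyl C bonded to C and –OCH3 → ester.
  CH(COOCH3): pendant –COOCH3: carbonyl C bonded to C and –OCH3 → ester.
  CH(NO2): –NO2 on an sp³ carbon → nitro (the N=O is not a carbonyl).
  CH(C6H5): pendant –C6H5: benzene ring → arene.
  CH(CH2SH): pendant –CH2SH → thiol.
  C6H5: –C6H5 phenyl ring → arene.
Ether appears at: CH2OCH2, CH2OCH2 → 2.

2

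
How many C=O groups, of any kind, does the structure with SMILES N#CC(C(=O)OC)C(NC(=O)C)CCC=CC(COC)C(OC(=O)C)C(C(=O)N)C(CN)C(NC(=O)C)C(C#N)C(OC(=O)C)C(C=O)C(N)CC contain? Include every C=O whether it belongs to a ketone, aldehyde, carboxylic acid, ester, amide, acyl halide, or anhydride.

CH(COOCH3): ester, 1 C=O (running total 1).
CH(NHCOCH3): amide, 1 C=O (running total 2).
CH(OCOCH3): ester, 1 C=O (running total 3).
CH(CONH2): amide, 1 C=O (running total 4).
CH(NHCOCH3): amide, 1 C=O (running total 5).
CH(OCOCH3): ester, 1 C=O (running total 6).
CH(CHO): aldehyde, 1 C=O (running total 7).

7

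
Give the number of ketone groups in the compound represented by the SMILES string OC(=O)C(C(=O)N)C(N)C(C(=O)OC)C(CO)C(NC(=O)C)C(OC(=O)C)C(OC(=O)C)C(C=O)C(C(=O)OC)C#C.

0

Taking each segment in turn:
  HOOC: –COOH: carbonyl C bonded to –OH and C → carboxylic acid (the –OH is not a separate alcohol).
  CH(CONH2): pendant –CONH2: carbonyl C bonded to C and N → amide.
  CH(NH2): –NH2 on an sp³ carbon with no adjacent C=O → amine.
  CH(COOCH3): pendant –COOCH3: carbonyl C bonded to C and –OCH3 → ester.
  CH(CH2OH): pendant –CH2OH on an sp³ backbone C → alcohol.
  CH(NHCOCH3): pendant –NHC(=O)CH3: N bonded to a carbonyl → amide (not amine).
  CH(OCOCH3): pendant –OC(=O)CH3: an acyloxy group → ester.
  CH(OCOCH3): pendant –OC(=O)CH3: an acyloxy group → ester.
  CH(CHO): pendant –CHO: carbonyl C bonded to C and H → aldehyde.
  CH(COOCH3): pendant –COOCH3: carbonyl C bonded to C and –OCH3 → ester.
  C≡CH: C≡C triple bond → alkyne.
No segment is a ketone: HOOC is carboxylic acid, not ketone; CH(CONH2) is amide, not ketone; CH(COOCH3) is ester, not ketone. → 0.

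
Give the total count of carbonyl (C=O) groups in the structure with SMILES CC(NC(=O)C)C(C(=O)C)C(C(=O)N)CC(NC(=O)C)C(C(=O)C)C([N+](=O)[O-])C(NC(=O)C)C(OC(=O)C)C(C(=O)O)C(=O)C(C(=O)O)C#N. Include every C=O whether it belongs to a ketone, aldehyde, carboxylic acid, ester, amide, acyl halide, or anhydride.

10

CH(NHCOCH3): amide, 1 C=O (running total 1).
CH(COCH3): ketone, 1 C=O (running total 2).
CH(CONH2): amide, 1 C=O (running total 3).
CH(NHCOCH3): amide, 1 C=O (running total 4).
CH(COCH3): ketone, 1 C=O (running total 5).
CH(NHCOCH3): amide, 1 C=O (running total 6).
CH(OCOCH3): ester, 1 C=O (running total 7).
CH(COOH): carboxylic acid, 1 C=O (running total 8).
CO: ketone, 1 C=O (running total 9).
CH(COOH): carboxylic acid, 1 C=O (running total 10).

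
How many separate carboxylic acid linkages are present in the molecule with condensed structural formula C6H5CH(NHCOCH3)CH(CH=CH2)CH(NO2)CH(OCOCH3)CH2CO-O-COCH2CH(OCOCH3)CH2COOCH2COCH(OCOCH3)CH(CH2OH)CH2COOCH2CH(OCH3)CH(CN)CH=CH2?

C6H5– phenyl ring → arene.
pendant –NHC(=O)CH3: N bonded to a carbonyl → amide (not amine).
pendant –CH=CH2: C=C double bond → alkene.
–NO2 on an sp³ carbon → nitro (the N=O is not a carbonyl).
pendant –OC(=O)CH3: an acyloxy group → ester.
two acyl groups sharing one oxygen, –C(=O)–O–C(=O)– → anhydride.
pendant –OC(=O)CH3: an acyloxy group → ester.
–C(=O)–O–C with C on the carbonyl side → ester.
–C(=O)– with carbon on both sides → ketone.
pendant –OC(=O)CH3: an acyloxy group → ester.
pendant –CH2OH on an sp³ backbone C → alcohol.
–C(=O)–O–C with C on the carbonyl side → ester.
pendant –OCH3: C–O–C with sp³ C, no adjacent C=O → ether.
pendant –C≡N: nitrile.
C=C double bond → alkene.
No segment is a carboxylic acid: CH(NHCOCH3) is amide, not carboxylic acid; CH(OCOCH3) is ester, not carboxylic acid; CH2CO-O-COCH2 is anhydride, not carboxylic acid. → 0.

0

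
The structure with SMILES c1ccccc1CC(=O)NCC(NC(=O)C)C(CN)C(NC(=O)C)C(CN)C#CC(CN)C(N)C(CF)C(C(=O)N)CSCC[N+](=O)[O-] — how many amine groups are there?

4

Working along the chain:
  C6H5: C6H5– phenyl ring → arene.
  CH2CONHCH2: –C(=O)–N– linkage → amide (the N is not an amine).
  CH(NHCOCH3): pendant –NHC(=O)CH3: N bonded to a carbonyl → amide (not amine).
  CH(CH2NH2): pendant –CH2NH2: N on sp³ C, no adjacent C=O → amine.
  CH(NHCOCH3): pendant –NHC(=O)CH3: N bonded to a carbonyl → amide (not amine).
  CH(CH2NH2): pendant –CH2NH2: N on sp³ C, no adjacent C=O → amine.
  C≡C: C≡C triple bond → alkyne.
  CH(CH2NH2): pendant –CH2NH2: N on sp³ C, no adjacent C=O → amine.
  CH(NH2): –NH2 on an sp³ carbon with no adjacent C=O → amine.
  CH(CH2F): pendant –CH2X: halogen on sp³ carbon → alkyl halide.
  CH(CONH2): pendant –CONH2: carbonyl C bonded to C and N → amide.
  CH2SCH2: C–S–C linkage → sulfide (thioether).
  CH2NO2: –NO2 on carbon → nitro group.
Amine appears at: CH(CH2NH2), CH(CH2NH2), CH(CH2NH2), CH(NH2) → 4.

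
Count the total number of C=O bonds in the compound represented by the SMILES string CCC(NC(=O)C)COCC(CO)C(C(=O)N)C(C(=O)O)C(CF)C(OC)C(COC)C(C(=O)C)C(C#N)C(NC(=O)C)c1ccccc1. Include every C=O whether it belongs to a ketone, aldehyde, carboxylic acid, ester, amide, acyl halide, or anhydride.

5

CH(NHCOCH3): amide, 1 C=O (running total 1).
CH(CONH2): amide, 1 C=O (running total 2).
CH(COOH): carboxylic acid, 1 C=O (running total 3).
CH(COCH3): ketone, 1 C=O (running total 4).
CH(NHCOCH3): amide, 1 C=O (running total 5).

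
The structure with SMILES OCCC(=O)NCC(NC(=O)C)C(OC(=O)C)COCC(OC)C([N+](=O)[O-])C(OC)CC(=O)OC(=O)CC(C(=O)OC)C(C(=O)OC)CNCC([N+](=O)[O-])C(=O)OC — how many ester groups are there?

Reading the structure from left to right:
  HOCH2: HO– on an sp³ carbon → alcohol.
  CH2CONHCH2: –C(=O)–N– linkage → amide (the N is not an amine).
  CH(NHCOCH3): pendant –NHC(=O)CH3: N bonded to a carbonyl → amide (not amine).
  CH(OCOCH3): pendant –OC(=O)CH3: an acyloxy group → ester.
  CH2OCH2: C–O–C with sp³ carbons on both sides and no adjacent C=O → ether.
  CH(OCH3): pendant –OCH3: C–O–C with sp³ C, no adjacent C=O → ether.
  CH(NO2): –NO2 on an sp³ carbon → nitro (the N=O is not a carbonyl).
  CH(OCH3): pendant –OCH3: C–O–C with sp³ C, no adjacent C=O → ether.
  CH2CO-O-COCH2: two acyl groups sharing one oxygen, –C(=O)–O–C(=O)– → anhydride.
  CH(COOCH3): pendant –COOCH3: carbonyl C bonded to C and –OCH3 → ester.
  CH(COOCH3): pendant –COOCH3: carbonyl C bonded to C and –OCH3 → ester.
  CH2NHCH2: C–N–C with sp³ carbons and no adjacent C=O → amine (secondary).
  CH(NO2): –NO2 on an sp³ carbon → nitro (the N=O is not a carbonyl).
  COOCH3: –C(=O)OCH3: carbonyl C bonded to C and to –OCH3 → ester (not ketone + ether).
Ester appears at: CH(OCOCH3), CH(COOCH3), CH(COOCH3), COOCH3 → 4.

4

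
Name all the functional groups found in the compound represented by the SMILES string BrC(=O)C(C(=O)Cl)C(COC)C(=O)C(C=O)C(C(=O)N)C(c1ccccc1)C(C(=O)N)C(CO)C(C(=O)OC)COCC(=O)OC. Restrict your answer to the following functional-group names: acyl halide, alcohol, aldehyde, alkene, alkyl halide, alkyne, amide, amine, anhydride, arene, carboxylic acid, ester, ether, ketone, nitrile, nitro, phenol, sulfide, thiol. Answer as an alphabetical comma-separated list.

Reading the structure from left to right:
  BrCO: –C(=O)Br: carbonyl C bonded to C and to a halogen → acyl halide (not alkyl halide).
  CH(COCl): pendant –C(=O)X: carbonyl C bonded to C and halogen → acyl halide.
  CH(CH2OCH3): pendant –CH2OCH3: C–O–C linkage → ether.
  CO: –C(=O)– with carbon on both sides → ketone.
  CH(CHO): pendant –CHO: carbonyl C bonded to C and H → aldehyde.
  CH(CONH2): pendant –CONH2: carbonyl C bonded to C and N → amide.
  CH(C6H5): pendant –C6H5: benzene ring → arene.
  CH(CONH2): pendant –CONH2: carbonyl C bonded to C and N → amide.
  CH(CH2OH): pendant –CH2OH on an sp³ backbone C → alcohol.
  CH(COOCH3): pendant –COOCH3: carbonyl C bonded to C and –OCH3 → ester.
  CH2OCH2: C–O–C with sp³ carbons on both sides and no adjacent C=O → ether.
  COOCH3: –C(=O)OCH3: carbonyl C bonded to C and to –OCH3 → ester (not ketone + ether).

acyl halide, alcohol, aldehyde, amide, arene, ester, ether, ketone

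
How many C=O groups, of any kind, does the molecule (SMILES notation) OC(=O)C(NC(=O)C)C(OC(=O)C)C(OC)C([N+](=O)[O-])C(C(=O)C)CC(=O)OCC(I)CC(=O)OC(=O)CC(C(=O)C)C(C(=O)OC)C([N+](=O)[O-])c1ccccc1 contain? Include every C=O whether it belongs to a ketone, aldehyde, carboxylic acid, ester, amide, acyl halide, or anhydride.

9

HOOC: carboxylic acid, 1 C=O (running total 1).
CH(NHCOCH3): amide, 1 C=O (running total 2).
CH(OCOCH3): ester, 1 C=O (running total 3).
CH(COCH3): ketone, 1 C=O (running total 4).
CH2COOCH2: ester, 1 C=O (running total 5).
CH2CO-O-COCH2: anhydride, 2 C=O (running total 7).
CH(COCH3): ketone, 1 C=O (running total 8).
CH(COOCH3): ester, 1 C=O (running total 9).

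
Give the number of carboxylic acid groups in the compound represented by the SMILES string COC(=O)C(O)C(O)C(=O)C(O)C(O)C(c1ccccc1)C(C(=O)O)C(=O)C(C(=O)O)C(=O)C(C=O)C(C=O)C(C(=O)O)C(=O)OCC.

CH3O–C(=O)–: carbonyl C bonded to C and to –OCH3 → ester (not ketone + ether).
–OH on an sp³ carbon → alcohol (secondary).
–OH on an sp³ carbon → alcohol (secondary).
–C(=O)– with carbon on both sides → ketone.
–OH on an sp³ carbon → alcohol (secondary).
–OH on an sp³ carbon → alcohol (secondary).
pendant –C6H5: benzene ring → arene.
pendant –COOH: carbonyl C bonded to C and –OH → carboxylic acid.
–C(=O)– with carbon on both sides → ketone.
pendant –COOH: carbonyl C bonded to C and –OH → carboxylic acid.
–C(=O)– with carbon on both sides → ketone.
pendant –CHO: carbonyl C bonded to C and H → aldehyde.
pendant –CHO: carbonyl C bonded to C and H → aldehyde.
pendant –COOH: carbonyl C bonded to C and –OH → carboxylic acid.
–C(=O)OCH2CH3: carbonyl C bonded to C and to –OEt → ester.
Carboxylic acid appears at: CH(COOH), CH(COOH), CH(COOH) → 3.

3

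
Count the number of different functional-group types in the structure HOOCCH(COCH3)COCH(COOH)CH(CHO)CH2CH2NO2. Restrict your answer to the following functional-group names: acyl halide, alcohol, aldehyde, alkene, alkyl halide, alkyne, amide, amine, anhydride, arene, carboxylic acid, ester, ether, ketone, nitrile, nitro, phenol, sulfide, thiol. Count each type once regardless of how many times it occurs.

Taking each segment in turn:
  HOOC: –COOH: carbonyl C bonded to –OH and C → carboxylic acid (the –OH is not a separate alcohol).
  CH(COCH3): pendant –COCH3: carbonyl C bonded to two carbons → ketone.
  CO: –C(=O)– with carbon on both sides → ketone.
  CH(COOH): pendant –COOH: carbonyl C bonded to C and –OH → carboxylic acid.
  CH(CHO): pendant –CHO: carbonyl C bonded to C and H → aldehyde.
  CH2NO2: –NO2 on carbon → nitro group.
Distinct types present: aldehyde, carboxylic acid, ketone, nitro.

4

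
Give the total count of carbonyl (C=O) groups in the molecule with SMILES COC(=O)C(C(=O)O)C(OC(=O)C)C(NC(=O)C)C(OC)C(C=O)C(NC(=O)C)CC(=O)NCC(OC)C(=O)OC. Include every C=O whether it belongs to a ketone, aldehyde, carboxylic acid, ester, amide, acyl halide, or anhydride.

8

CH3OOC: ester, 1 C=O (running total 1).
CH(COOH): carboxylic acid, 1 C=O (running total 2).
CH(OCOCH3): ester, 1 C=O (running total 3).
CH(NHCOCH3): amide, 1 C=O (running total 4).
CH(CHO): aldehyde, 1 C=O (running total 5).
CH(NHCOCH3): amide, 1 C=O (running total 6).
CH2CONHCH2: amide, 1 C=O (running total 7).
COOCH3: ester, 1 C=O (running total 8).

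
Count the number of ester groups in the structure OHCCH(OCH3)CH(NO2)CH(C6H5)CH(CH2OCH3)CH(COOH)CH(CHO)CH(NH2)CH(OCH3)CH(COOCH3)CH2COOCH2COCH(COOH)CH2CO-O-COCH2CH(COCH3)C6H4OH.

2

Working along the chain:
  OHC: terminal –CHO: carbonyl C bonded to H and C → aldehyde.
  CH(OCH3): pendant –OCH3: C–O–C with sp³ C, no adjacent C=O → ether.
  CH(NO2): –NO2 on an sp³ carbon → nitro (the N=O is not a carbonyl).
  CH(C6H5): pendant –C6H5: benzene ring → arene.
  CH(CH2OCH3): pendant –CH2OCH3: C–O–C linkage → ether.
  CH(COOH): pendant –COOH: carbonyl C bonded to C and –OH → carboxylic acid.
  CH(CHO): pendant –CHO: carbonyl C bonded to C and H → aldehyde.
  CH(NH2): –NH2 on an sp³ carbon with no adjacent C=O → amine.
  CH(OCH3): pendant –OCH3: C–O–C with sp³ C, no adjacent C=O → ether.
  CH(COOCH3): pendant –COOCH3: carbonyl C bonded to C and –OCH3 → ester.
  CH2COOCH2: –C(=O)–O–C with C on the carbonyl side → ester.
  CO: –C(=O)– with carbon on both sides → ketone.
  CH(COOH): pendant –COOH: carbonyl C bonded to C and –OH → carboxylic acid.
  CH2CO-O-COCH2: two acyl groups sharing one oxygen, –C(=O)–O–C(=O)– → anhydride.
  CH(COCH3): pendant –COCH3: carbonyl C bonded to two carbons → ketone.
  C6H4OH: –OH attached directly to an aromatic ring → phenol (not alcohol); the ring itself is an arene.
Ester appears at: CH(COOCH3), CH2COOCH2 → 2.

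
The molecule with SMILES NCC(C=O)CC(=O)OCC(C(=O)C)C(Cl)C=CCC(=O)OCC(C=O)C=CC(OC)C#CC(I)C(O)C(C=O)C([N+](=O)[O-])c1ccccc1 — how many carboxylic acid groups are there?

Reading the structure from left to right:
  H2NCH2: –NH2 on an sp³ carbon with no adjacent C=O → amine.
  CH(CHO): pendant –CHO: carbonyl C bonded to C and H → aldehyde.
  CH2COOCH2: –C(=O)–O–C with C on the carbonyl side → ester.
  CH(COCH3): pendant –COCH3: carbonyl C bonded to two carbons → ketone.
  CH(Cl): halogen on an sp³ carbon → alkyl halide.
  CH=CH: C=C double bond → alkene.
  CH2COOCH2: –C(=O)–O–C with C on the carbonyl side → ester.
  CH(CHO): pendant –CHO: carbonyl C bonded to C and H → aldehyde.
  CH=CH: C=C double bond → alkene.
  CH(OCH3): pendant –OCH3: C–O–C with sp³ C, no adjacent C=O → ether.
  C≡C: C≡C triple bond → alkyne.
  CH(I): halogen on an sp³ carbon → alkyl halide.
  CH(OH): –OH on an sp³ carbon → alcohol (secondary).
  CH(CHO): pendant –CHO: carbonyl C bonded to C and H → aldehyde.
  CH(NO2): –NO2 on an sp³ carbon → nitro (the N=O is not a carbonyl).
  C6H5: –C6H5 phenyl ring → arene.
No segment is a carboxylic acid: CH(CHO) is aldehyde, not carboxylic acid; CH2COOCH2 is ester, not carboxylic acid; CH2COOCH2 is ester, not carboxylic acid. → 0.

0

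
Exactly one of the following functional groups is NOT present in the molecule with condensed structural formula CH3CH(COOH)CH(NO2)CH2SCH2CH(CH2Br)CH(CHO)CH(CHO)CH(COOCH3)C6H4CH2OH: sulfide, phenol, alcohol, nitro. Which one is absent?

phenol

nitro: present (CH(NO2) — –NO2 on an sp³ carbon → nitro (the N=O is not a carbonyl)).
alcohol: present (CH2OH — –OH on an sp³ carbon → alcohol).
sulfide: present (CH2SCH2 — C–S–C linkage → sulfide (thioether)).
phenol: absent. In CH2OH, the –OH is on an sp³ carbon, not on an aromatic ring, so it is an alcohol.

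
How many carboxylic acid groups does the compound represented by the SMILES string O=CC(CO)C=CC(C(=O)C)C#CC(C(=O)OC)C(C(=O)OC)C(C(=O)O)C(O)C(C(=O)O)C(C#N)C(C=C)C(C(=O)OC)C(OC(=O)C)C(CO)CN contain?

2

Taking each segment in turn:
  OHC: terminal –CHO: carbonyl C bonded to H and C → aldehyde.
  CH(CH2OH): pendant –CH2OH on an sp³ backbone C → alcohol.
  CH=CH: C=C double bond → alkene.
  CH(COCH3): pendant –COCH3: carbonyl C bonded to two carbons → ketone.
  C≡C: C≡C triple bond → alkyne.
  CH(COOCH3): pendant –COOCH3: carbonyl C bonded to C and –OCH3 → ester.
  CH(COOCH3): pendant –COOCH3: carbonyl C bonded to C and –OCH3 → ester.
  CH(COOH): pendant –COOH: carbonyl C bonded to C and –OH → carboxylic acid.
  CH(OH): –OH on an sp³ carbon → alcohol (secondary).
  CH(COOH): pendant –COOH: carbonyl C bonded to C and –OH → carboxylic acid.
  CH(CN): pendant –C≡N: nitrile.
  CH(CH=CH2): pendant –CH=CH2: C=C double bond → alkene.
  CH(COOCH3): pendant –COOCH3: carbonyl C bonded to C and –OCH3 → ester.
  CH(OCOCH3): pendant –OC(=O)CH3: an acyloxy group → ester.
  CH(CH2OH): pendant –CH2OH on an sp³ backbone C → alcohol.
  CH2NH2: –NH2 on an sp³ carbon with no adjacent C=O → amine.
Carboxylic acid appears at: CH(COOH), CH(COOH) → 2.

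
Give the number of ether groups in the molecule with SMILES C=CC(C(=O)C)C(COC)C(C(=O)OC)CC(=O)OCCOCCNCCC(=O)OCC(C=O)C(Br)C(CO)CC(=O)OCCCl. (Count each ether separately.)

C=C double bond → alkene.
pendant –COCH3: carbonyl C bonded to two carbons → ketone.
pendant –CH2OCH3: C–O–C linkage → ether.
pendant –COOCH3: carbonyl C bonded to C and –OCH3 → ester.
–C(=O)–O–C with C on the carbonyl side → ester.
C–O–C with sp³ carbons on both sides and no adjacent C=O → ether.
C–N–C with sp³ carbons and no adjacent C=O → amine (secondary).
–C(=O)–O–C with C on the carbonyl side → ester.
pendant –CHO: carbonyl C bonded to C and H → aldehyde.
halogen on an sp³ carbon → alkyl halide.
pendant –CH2OH on an sp³ backbone C → alcohol.
–C(=O)–O–C with C on the carbonyl side → ester.
halogen on an sp³ carbon → alkyl halide.
Ether appears at: CH(CH2OCH3), CH2OCH2 → 2.

2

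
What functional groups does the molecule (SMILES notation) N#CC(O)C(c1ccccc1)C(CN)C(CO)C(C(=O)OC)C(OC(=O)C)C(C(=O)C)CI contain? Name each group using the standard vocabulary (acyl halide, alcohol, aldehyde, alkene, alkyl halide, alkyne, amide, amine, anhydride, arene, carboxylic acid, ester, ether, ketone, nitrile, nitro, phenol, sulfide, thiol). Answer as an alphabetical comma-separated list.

N≡C–: carbon triple-bonded to nitrogen → nitrile.
–OH on an sp³ carbon → alcohol (secondary).
pendant –C6H5: benzene ring → arene.
pendant –CH2NH2: N on sp³ C, no adjacent C=O → amine.
pendant –CH2OH on an sp³ backbone C → alcohol.
pendant –COOCH3: carbonyl C bonded to C and –OCH3 → ester.
pendant –OC(=O)CH3: an acyloxy group → ester.
pendant –COCH3: carbonyl C bonded to two carbons → ketone.
halogen on an sp³ carbon → alkyl halide.

alcohol, alkyl halide, amine, arene, ester, ketone, nitrile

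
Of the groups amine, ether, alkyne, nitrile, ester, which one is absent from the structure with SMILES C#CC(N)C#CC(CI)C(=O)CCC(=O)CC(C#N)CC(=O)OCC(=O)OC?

nitrile: present (CH(CN) — pendant –C≡N: nitrile).
amine: present (CH(NH2) — –NH2 on an sp³ carbon with no adjacent C=O → amine).
alkyne: present (HC≡C — C≡C triple bond → alkyne).
ester: present (CH2COOCH2 — –C(=O)–O–C with C on the carbonyl side → ester).
ether: absent. In each of CH2COOCH2 and COOCH3, the C–O–C oxygen is adjacent to a C=O, so it belongs to an ester, not an ether.

ether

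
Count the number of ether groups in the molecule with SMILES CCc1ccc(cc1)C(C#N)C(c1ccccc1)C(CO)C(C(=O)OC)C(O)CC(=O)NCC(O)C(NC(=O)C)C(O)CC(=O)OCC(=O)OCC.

para-disubstituted benzene ring → arene.
pendant –C≡N: nitrile.
pendant –C6H5: benzene ring → arene.
pendant –CH2OH on an sp³ backbone C → alcohol.
pendant –COOCH3: carbonyl C bonded to C and –OCH3 → ester.
–OH on an sp³ carbon → alcohol (secondary).
–C(=O)–N– linkage → amide (the N is not an amine).
–OH on an sp³ carbon → alcohol (secondary).
pendant –NHC(=O)CH3: N bonded to a carbonyl → amide (not amine).
–OH on an sp³ carbon → alcohol (secondary).
–C(=O)–O–C with C on the carbonyl side → ester.
–C(=O)OCH2CH3: carbonyl C bonded to C and to –OEt → ester.
No segment is a ether: CH(CH2OH) is alcohol, not ether; CH(COOCH3) is ester, not ether; CH(OH) is alcohol, not ether. → 0.

0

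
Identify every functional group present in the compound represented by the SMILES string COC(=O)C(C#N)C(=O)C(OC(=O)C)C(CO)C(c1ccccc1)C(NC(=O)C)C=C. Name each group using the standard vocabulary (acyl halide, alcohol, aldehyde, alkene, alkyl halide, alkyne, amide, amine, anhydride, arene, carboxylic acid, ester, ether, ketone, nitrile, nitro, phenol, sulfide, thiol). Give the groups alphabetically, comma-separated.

alcohol, alkene, amide, arene, ester, ketone, nitrile

Taking each segment in turn:
  CH3OOC: CH3O–C(=O)–: carbonyl C bonded to C and to –OCH3 → ester (not ketone + ether).
  CH(CN): pendant –C≡N: nitrile.
  CO: –C(=O)– with carbon on both sides → ketone.
  CH(OCOCH3): pendant –OC(=O)CH3: an acyloxy group → ester.
  CH(CH2OH): pendant –CH2OH on an sp³ backbone C → alcohol.
  CH(C6H5): pendant –C6H5: benzene ring → arene.
  CH(NHCOCH3): pendant –NHC(=O)CH3: N bonded to a carbonyl → amide (not amine).
  CH=CH2: C=C double bond → alkene.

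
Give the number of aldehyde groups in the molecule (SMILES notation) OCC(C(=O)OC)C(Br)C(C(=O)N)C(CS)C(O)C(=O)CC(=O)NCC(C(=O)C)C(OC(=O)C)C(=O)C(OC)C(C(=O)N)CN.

0

Working along the chain:
  HOCH2: HO– on an sp³ carbon → alcohol.
  CH(COOCH3): pendant –COOCH3: carbonyl C bonded to C and –OCH3 → ester.
  CH(Br): halogen on an sp³ carbon → alkyl halide.
  CH(CONH2): pendant –CONH2: carbonyl C bonded to C and N → amide.
  CH(CH2SH): pendant –CH2SH → thiol.
  CH(OH): –OH on an sp³ carbon → alcohol (secondary).
  CO: –C(=O)– with carbon on both sides → ketone.
  CH2CONHCH2: –C(=O)–N– linkage → amide (the N is not an amine).
  CH(COCH3): pendant –COCH3: carbonyl C bonded to two carbons → ketone.
  CH(OCOCH3): pendant –OC(=O)CH3: an acyloxy group → ester.
  CO: –C(=O)– with carbon on both sides → ketone.
  CH(OCH3): pendant –OCH3: C–O–C with sp³ C, no adjacent C=O → ether.
  CH(CONH2): pendant –CONH2: carbonyl C bonded to C and N → amide.
  CH2NH2: –NH2 on an sp³ carbon with no adjacent C=O → amine.
No segment is a aldehyde: CH(COOCH3) is ester, not aldehyde; CO is ketone, not aldehyde; CH(COCH3) is ketone, not aldehyde. → 0.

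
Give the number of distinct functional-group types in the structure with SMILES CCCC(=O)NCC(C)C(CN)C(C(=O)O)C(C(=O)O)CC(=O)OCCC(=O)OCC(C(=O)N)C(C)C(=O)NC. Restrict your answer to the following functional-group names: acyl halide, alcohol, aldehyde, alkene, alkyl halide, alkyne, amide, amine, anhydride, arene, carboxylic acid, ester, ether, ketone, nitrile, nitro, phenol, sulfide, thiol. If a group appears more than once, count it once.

–C(=O)–N– linkage → amide (the N is not an amine).
pendant –CH2NH2: N on sp³ C, no adjacent C=O → amine.
pendant –COOH: carbonyl C bonded to C and –OH → carboxylic acid.
pendant –COOH: carbonyl C bonded to C and –OH → carboxylic acid.
–C(=O)–O–C with C on the carbonyl side → ester.
–C(=O)–O–C with C on the carbonyl side → ester.
pendant –CONH2: carbonyl C bonded to C and N → amide.
–C(=O)NHCH3: carbonyl C bonded to C and to N → amide (the N is not an amine).
Distinct types present: amide, amine, carboxylic acid, ester.

4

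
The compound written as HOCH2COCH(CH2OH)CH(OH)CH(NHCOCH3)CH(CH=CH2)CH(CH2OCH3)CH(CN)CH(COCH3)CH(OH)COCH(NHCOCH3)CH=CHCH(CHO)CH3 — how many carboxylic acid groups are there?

0

Reading the structure from left to right:
  HOCH2: HO– on an sp³ carbon → alcohol.
  CO: –C(=O)– with carbon on both sides → ketone.
  CH(CH2OH): pendant –CH2OH on an sp³ backbone C → alcohol.
  CH(OH): –OH on an sp³ carbon → alcohol (secondary).
  CH(NHCOCH3): pendant –NHC(=O)CH3: N bonded to a carbonyl → amide (not amine).
  CH(CH=CH2): pendant –CH=CH2: C=C double bond → alkene.
  CH(CH2OCH3): pendant –CH2OCH3: C–O–C linkage → ether.
  CH(CN): pendant –C≡N: nitrile.
  CH(COCH3): pendant –COCH3: carbonyl C bonded to two carbons → ketone.
  CH(OH): –OH on an sp³ carbon → alcohol (secondary).
  CO: –C(=O)– with carbon on both sides → ketone.
  CH(NHCOCH3): pendant –NHC(=O)CH3: N bonded to a carbonyl → amide (not amine).
  CH=CH: C=C double bond → alkene.
  CH(CHO): pendant –CHO: carbonyl C bonded to C and H → aldehyde.
No segment is a carboxylic acid: HOCH2 is alcohol, not carboxylic acid; CH(CH2OH) is alcohol, not carboxylic acid; CH(OH) is alcohol, not carboxylic acid. → 0.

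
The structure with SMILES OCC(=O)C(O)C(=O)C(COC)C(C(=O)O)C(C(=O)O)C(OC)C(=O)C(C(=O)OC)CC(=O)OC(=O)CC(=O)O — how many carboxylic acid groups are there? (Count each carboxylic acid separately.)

3

HO– on an sp³ carbon → alcohol.
–C(=O)– with carbon on both sides → ketone.
–OH on an sp³ carbon → alcohol (secondary).
–C(=O)– with carbon on both sides → ketone.
pendant –CH2OCH3: C–O–C linkage → ether.
pendant –COOH: carbonyl C bonded to C and –OH → carboxylic acid.
pendant –COOH: carbonyl C bonded to C and –OH → carboxylic acid.
pendant –OCH3: C–O–C with sp³ C, no adjacent C=O → ether.
–C(=O)– with carbon on both sides → ketone.
pendant –COOCH3: carbonyl C bonded to C and –OCH3 → ester.
two acyl groups sharing one oxygen, –C(=O)–O–C(=O)– → anhydride.
–COOH: carbonyl C bonded to –OH and C → carboxylic acid (the –OH is not a separate alcohol).
Carboxylic acid appears at: CH(COOH), CH(COOH), COOH → 3.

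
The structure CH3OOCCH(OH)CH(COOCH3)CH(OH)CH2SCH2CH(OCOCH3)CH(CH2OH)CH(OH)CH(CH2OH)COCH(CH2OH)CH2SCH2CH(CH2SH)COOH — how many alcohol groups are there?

6

Reading the structure from left to right:
  CH3OOC: CH3O–C(=O)–: carbonyl C bonded to C and to –OCH3 → ester (not ketone + ether).
  CH(OH): –OH on an sp³ carbon → alcohol (secondary).
  CH(COOCH3): pendant –COOCH3: carbonyl C bonded to C and –OCH3 → ester.
  CH(OH): –OH on an sp³ carbon → alcohol (secondary).
  CH2SCH2: C–S–C linkage → sulfide (thioether).
  CH(OCOCH3): pendant –OC(=O)CH3: an acyloxy group → ester.
  CH(CH2OH): pendant –CH2OH on an sp³ backbone C → alcohol.
  CH(OH): –OH on an sp³ carbon → alcohol (secondary).
  CH(CH2OH): pendant –CH2OH on an sp³ backbone C → alcohol.
  CO: –C(=O)– with carbon on both sides → ketone.
  CH(CH2OH): pendant –CH2OH on an sp³ backbone C → alcohol.
  CH2SCH2: C–S–C linkage → sulfide (thioether).
  CH(CH2SH): pendant –CH2SH → thiol.
  COOH: –COOH: carbonyl C bonded to –OH and C → carboxylic acid (the –OH is not a separate alcohol).
Alcohol appears at: CH(OH), CH(OH), CH(CH2OH), CH(OH), CH(CH2OH), CH(CH2OH) → 6.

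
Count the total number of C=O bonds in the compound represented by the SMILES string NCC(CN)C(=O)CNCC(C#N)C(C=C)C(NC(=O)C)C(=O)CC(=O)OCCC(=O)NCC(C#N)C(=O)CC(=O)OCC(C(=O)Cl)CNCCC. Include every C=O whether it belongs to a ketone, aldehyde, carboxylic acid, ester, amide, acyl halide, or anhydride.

8

CO: ketone, 1 C=O (running total 1).
CH(NHCOCH3): amide, 1 C=O (running total 2).
CO: ketone, 1 C=O (running total 3).
CH2COOCH2: ester, 1 C=O (running total 4).
CH2CONHCH2: amide, 1 C=O (running total 5).
CO: ketone, 1 C=O (running total 6).
CH2COOCH2: ester, 1 C=O (running total 7).
CH(COCl): acyl halide, 1 C=O (running total 8).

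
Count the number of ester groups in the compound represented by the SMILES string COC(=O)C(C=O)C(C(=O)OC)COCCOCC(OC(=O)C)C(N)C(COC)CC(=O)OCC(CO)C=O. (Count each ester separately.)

CH3O–C(=O)–: carbonyl C bonded to C and to –OCH3 → ester (not ketone + ether).
pendant –CHO: carbonyl C bonded to C and H → aldehyde.
pendant –COOCH3: carbonyl C bonded to C and –OCH3 → ester.
C–O–C with sp³ carbons on both sides and no adjacent C=O → ether.
C–O–C with sp³ carbons on both sides and no adjacent C=O → ether.
pendant –OC(=O)CH3: an acyloxy group → ester.
–NH2 on an sp³ carbon with no adjacent C=O → amine.
pendant –CH2OCH3: C–O–C linkage → ether.
–C(=O)–O–C with C on the carbonyl side → ester.
pendant –CH2OH on an sp³ backbone C → alcohol.
terminal –CHO: carbonyl C bonded to H and C → aldehyde.
Ester appears at: CH3OOC, CH(COOCH3), CH(OCOCH3), CH2COOCH2 → 4.

4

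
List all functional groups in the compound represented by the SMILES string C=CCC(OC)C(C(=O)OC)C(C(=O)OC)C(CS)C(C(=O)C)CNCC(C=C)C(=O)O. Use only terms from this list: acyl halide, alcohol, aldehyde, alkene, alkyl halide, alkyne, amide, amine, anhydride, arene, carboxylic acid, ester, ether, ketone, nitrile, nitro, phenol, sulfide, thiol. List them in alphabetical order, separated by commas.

alkene, amine, carboxylic acid, ester, ether, ketone, thiol

C=C double bond → alkene.
pendant –OCH3: C–O–C with sp³ C, no adjacent C=O → ether.
pendant –COOCH3: carbonyl C bonded to C and –OCH3 → ester.
pendant –COOCH3: carbonyl C bonded to C and –OCH3 → ester.
pendant –CH2SH → thiol.
pendant –COCH3: carbonyl C bonded to two carbons → ketone.
C–N–C with sp³ carbons and no adjacent C=O → amine (secondary).
pendant –CH=CH2: C=C double bond → alkene.
–COOH: carbonyl C bonded to –OH and C → carboxylic acid (the –OH is not a separate alcohol).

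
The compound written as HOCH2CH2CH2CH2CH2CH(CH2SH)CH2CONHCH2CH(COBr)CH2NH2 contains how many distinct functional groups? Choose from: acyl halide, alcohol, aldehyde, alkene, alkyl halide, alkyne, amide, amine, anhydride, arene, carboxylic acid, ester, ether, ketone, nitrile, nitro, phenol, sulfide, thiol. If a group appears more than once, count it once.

Working along the chain:
  HOCH2: HO– on an sp³ carbon → alcohol.
  CH(CH2SH): pendant –CH2SH → thiol.
  CH2CONHCH2: –C(=O)–N– linkage → amide (the N is not an amine).
  CH(COBr): pendant –C(=O)X: carbonyl C bonded to C and halogen → acyl halide.
  CH2NH2: –NH2 on an sp³ carbon with no adjacent C=O → amine.
Distinct types present: acyl halide, alcohol, amide, amine, thiol.

5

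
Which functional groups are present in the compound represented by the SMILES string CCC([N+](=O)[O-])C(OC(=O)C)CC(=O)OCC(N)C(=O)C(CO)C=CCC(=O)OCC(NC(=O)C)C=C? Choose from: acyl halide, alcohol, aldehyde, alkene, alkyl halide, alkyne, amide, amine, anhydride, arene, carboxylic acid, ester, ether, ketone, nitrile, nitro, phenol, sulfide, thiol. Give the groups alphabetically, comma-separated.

alcohol, alkene, amide, amine, ester, ketone, nitro

Working along the chain:
  CH(NO2): –NO2 on an sp³ carbon → nitro (the N=O is not a carbonyl).
  CH(OCOCH3): pendant –OC(=O)CH3: an acyloxy group → ester.
  CH2COOCH2: –C(=O)–O–C with C on the carbonyl side → ester.
  CH(NH2): –NH2 on an sp³ carbon with no adjacent C=O → amine.
  CO: –C(=O)– with carbon on both sides → ketone.
  CH(CH2OH): pendant –CH2OH on an sp³ backbone C → alcohol.
  CH=CH: C=C double bond → alkene.
  CH2COOCH2: –C(=O)–O–C with C on the carbonyl side → ester.
  CH(NHCOCH3): pendant –NHC(=O)CH3: N bonded to a carbonyl → amide (not amine).
  CH=CH2: C=C double bond → alkene.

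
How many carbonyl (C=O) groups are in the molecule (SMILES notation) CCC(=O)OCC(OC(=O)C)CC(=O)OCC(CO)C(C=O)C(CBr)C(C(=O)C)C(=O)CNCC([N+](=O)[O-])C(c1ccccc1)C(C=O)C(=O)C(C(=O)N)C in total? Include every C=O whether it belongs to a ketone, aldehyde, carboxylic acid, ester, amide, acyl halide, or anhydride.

9

CH2COOCH2: ester, 1 C=O (running total 1).
CH(OCOCH3): ester, 1 C=O (running total 2).
CH2COOCH2: ester, 1 C=O (running total 3).
CH(CHO): aldehyde, 1 C=O (running total 4).
CH(COCH3): ketone, 1 C=O (running total 5).
CO: ketone, 1 C=O (running total 6).
CH(CHO): aldehyde, 1 C=O (running total 7).
CO: ketone, 1 C=O (running total 8).
CH(CONH2): amide, 1 C=O (running total 9).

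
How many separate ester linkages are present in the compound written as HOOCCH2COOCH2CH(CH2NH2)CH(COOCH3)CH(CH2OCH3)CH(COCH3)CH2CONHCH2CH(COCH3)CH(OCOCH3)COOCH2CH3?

4

–COOH: carbonyl C bonded to –OH and C → carboxylic acid (the –OH is not a separate alcohol).
–C(=O)–O–C with C on the carbonyl side → ester.
pendant –CH2NH2: N on sp³ C, no adjacent C=O → amine.
pendant –COOCH3: carbonyl C bonded to C and –OCH3 → ester.
pendant –CH2OCH3: C–O–C linkage → ether.
pendant –COCH3: carbonyl C bonded to two carbons → ketone.
–C(=O)–N– linkage → amide (the N is not an amine).
pendant –COCH3: carbonyl C bonded to two carbons → ketone.
pendant –OC(=O)CH3: an acyloxy group → ester.
–C(=O)OCH2CH3: carbonyl C bonded to C and to –OEt → ester.
Ester appears at: CH2COOCH2, CH(COOCH3), CH(OCOCH3), COOCH2CH3 → 4.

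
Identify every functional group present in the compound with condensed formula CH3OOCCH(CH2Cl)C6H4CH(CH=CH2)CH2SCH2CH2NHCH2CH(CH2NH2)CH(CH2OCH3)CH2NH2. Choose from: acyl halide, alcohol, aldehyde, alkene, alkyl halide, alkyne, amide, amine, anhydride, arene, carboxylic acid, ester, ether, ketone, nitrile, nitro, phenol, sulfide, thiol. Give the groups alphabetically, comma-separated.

alkene, alkyl halide, amine, arene, ester, ether, sulfide

Reading the structure from left to right:
  CH3OOC: CH3O–C(=O)–: carbonyl C bonded to C and to –OCH3 → ester (not ketone + ether).
  CH(CH2Cl): pendant –CH2X: halogen on sp³ carbon → alkyl halide.
  C6H4: para-disubstituted benzene ring → arene.
  CH(CH=CH2): pendant –CH=CH2: C=C double bond → alkene.
  CH2SCH2: C–S–C linkage → sulfide (thioether).
  CH2NHCH2: C–N–C with sp³ carbons and no adjacent C=O → amine (secondary).
  CH(CH2NH2): pendant –CH2NH2: N on sp³ C, no adjacent C=O → amine.
  CH(CH2OCH3): pendant –CH2OCH3: C–O–C linkage → ether.
  CH2NH2: –NH2 on an sp³ carbon with no adjacent C=O → amine.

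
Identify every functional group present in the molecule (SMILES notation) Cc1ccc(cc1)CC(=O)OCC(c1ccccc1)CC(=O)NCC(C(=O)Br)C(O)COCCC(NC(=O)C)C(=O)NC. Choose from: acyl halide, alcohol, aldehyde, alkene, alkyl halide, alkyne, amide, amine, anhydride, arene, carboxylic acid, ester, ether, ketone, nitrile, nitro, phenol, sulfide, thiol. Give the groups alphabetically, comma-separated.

acyl halide, alcohol, amide, arene, ester, ether

Working along the chain:
  C6H4: para-disubstituted benzene ring → arene.
  CH2COOCH2: –C(=O)–O–C with C on the carbonyl side → ester.
  CH(C6H5): pendant –C6H5: benzene ring → arene.
  CH2CONHCH2: –C(=O)–N– linkage → amide (the N is not an amine).
  CH(COBr): pendant –C(=O)X: carbonyl C bonded to C and halogen → acyl halide.
  CH(OH): –OH on an sp³ carbon → alcohol (secondary).
  CH2OCH2: C–O–C with sp³ carbons on both sides and no adjacent C=O → ether.
  CH(NHCOCH3): pendant –NHC(=O)CH3: N bonded to a carbonyl → amide (not amine).
  CONHCH3: –C(=O)NHCH3: carbonyl C bonded to C and to N → amide (the N is not an amine).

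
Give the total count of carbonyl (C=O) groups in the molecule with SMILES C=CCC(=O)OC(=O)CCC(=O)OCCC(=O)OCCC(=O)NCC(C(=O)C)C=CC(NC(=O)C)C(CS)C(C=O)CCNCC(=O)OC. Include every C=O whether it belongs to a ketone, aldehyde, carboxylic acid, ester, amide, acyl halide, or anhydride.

CH2CO-O-COCH2: anhydride, 2 C=O (running total 2).
CH2COOCH2: ester, 1 C=O (running total 3).
CH2COOCH2: ester, 1 C=O (running total 4).
CH2CONHCH2: amide, 1 C=O (running total 5).
CH(COCH3): ketone, 1 C=O (running total 6).
CH(NHCOCH3): amide, 1 C=O (running total 7).
CH(CHO): aldehyde, 1 C=O (running total 8).
COOCH3: ester, 1 C=O (running total 9).

9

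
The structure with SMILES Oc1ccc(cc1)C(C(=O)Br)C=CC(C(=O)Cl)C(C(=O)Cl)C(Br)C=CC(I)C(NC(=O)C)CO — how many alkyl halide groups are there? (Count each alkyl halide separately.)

Taking each segment in turn:
  HOC6H4: –OH attached directly to an aromatic ring → phenol (not alcohol); the ring itself is an arene.
  CH(COBr): pendant –C(=O)X: carbonyl C bonded to C and halogen → acyl halide.
  CH=CH: C=C double bond → alkene.
  CH(COCl): pendant –C(=O)X: carbonyl C bonded to C and halogen → acyl halide.
  CH(COCl): pendant –C(=O)X: carbonyl C bonded to C and halogen → acyl halide.
  CH(Br): halogen on an sp³ carbon → alkyl halide.
  CH=CH: C=C double bond → alkene.
  CH(I): halogen on an sp³ carbon → alkyl halide.
  CH(NHCOCH3): pendant –NHC(=O)CH3: N bonded to a carbonyl → amide (not amine).
  CH2OH: –OH on an sp³ carbon → alcohol.
Alkyl halide appears at: CH(Br), CH(I) → 2.

2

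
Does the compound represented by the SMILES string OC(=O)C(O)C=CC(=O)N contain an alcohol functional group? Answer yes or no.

yes

–COOH: carbonyl C bonded to –OH and C → carboxylic acid (the –OH is not a separate alcohol).
–OH on an sp³ carbon → alcohol (secondary).
C=C double bond → alkene.
–C(=O)NH2: carbonyl C bonded to C and to N → amide (the N is not a separate amine).
The CH(OH) segment supplies the alcohol: –OH on an sp³ carbon → alcohol (secondary).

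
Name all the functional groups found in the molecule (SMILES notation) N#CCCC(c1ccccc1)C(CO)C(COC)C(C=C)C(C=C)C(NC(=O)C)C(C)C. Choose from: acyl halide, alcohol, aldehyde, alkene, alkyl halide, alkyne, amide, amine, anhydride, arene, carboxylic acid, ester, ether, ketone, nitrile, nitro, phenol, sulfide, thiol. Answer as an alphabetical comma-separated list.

alcohol, alkene, amide, arene, ether, nitrile

N≡C–: carbon triple-bonded to nitrogen → nitrile.
pendant –C6H5: benzene ring → arene.
pendant –CH2OH on an sp³ backbone C → alcohol.
pendant –CH2OCH3: C–O–C linkage → ether.
pendant –CH=CH2: C=C double bond → alkene.
pendant –CH=CH2: C=C double bond → alkene.
pendant –NHC(=O)CH3: N bonded to a carbonyl → amide (not amine).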